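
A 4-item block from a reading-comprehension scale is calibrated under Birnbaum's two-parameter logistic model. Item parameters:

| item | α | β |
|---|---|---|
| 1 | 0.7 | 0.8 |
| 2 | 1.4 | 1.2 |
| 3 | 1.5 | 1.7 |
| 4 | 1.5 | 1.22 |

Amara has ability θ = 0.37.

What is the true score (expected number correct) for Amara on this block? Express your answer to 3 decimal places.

1.002

P(θ) = 1 / (1 + exp(−α(θ − β)))
P_1 = 1/(1+e^{0.3010}) = 0.4253
P_2 = 1/(1+e^{1.1620}) = 0.2383
P_3 = 1/(1+e^{1.9950}) = 0.1197
P_4 = 1/(1+e^{1.2750}) = 0.2184
E[score] = 0.4253 + 0.2383 + 0.1197 + 0.2184 = 1.0017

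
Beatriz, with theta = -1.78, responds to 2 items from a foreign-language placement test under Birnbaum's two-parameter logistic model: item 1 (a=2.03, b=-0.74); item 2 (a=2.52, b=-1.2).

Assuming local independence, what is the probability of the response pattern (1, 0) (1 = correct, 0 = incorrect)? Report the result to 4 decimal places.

0.0877

P(theta) = 1 / (1 + exp(−a(theta − b)))
P_1 = 1/(1+e^{2.1112}) = 0.1080
P_2 = 1/(1+e^{1.4616}) = 0.1882
L = P_1 × (1−P_2) = 0.1080 × 0.8118 = 0.08768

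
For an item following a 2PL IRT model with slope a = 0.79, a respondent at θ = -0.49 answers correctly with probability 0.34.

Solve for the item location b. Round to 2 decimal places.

P(θ) = 1 / (1 + exp(−a(θ − b)))
logit(0.34) = ln(0.34/0.66) = -0.6633
b = θ − logit/(a) = -0.49 − (-0.6633)/0.7900 = 0.3496

0.35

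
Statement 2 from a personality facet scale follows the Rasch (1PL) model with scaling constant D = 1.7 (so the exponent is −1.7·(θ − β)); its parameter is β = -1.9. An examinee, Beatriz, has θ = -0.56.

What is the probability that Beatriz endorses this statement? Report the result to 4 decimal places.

0.9070

P(θ) = 1 / (1 + exp(−D·(θ − β)))
Exponent: 1.7 × (-0.56 − (-1.9)) = 2.2780
1/(1 + e^{-2.2780}) = 0.9070
P = 0.9070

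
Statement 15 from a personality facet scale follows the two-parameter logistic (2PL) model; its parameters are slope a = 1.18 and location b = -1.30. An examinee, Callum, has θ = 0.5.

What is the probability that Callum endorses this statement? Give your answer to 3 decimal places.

0.893

P(θ) = 1 / (1 + exp(−a(θ − b)))
Exponent: 1.18 × (0.5 − (-1.30)) = 2.1240
1/(1 + e^{-2.1240}) = 0.8932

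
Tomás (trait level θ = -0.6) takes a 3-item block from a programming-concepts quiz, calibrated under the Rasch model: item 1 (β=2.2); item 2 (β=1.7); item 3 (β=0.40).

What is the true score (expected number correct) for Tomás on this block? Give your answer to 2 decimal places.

P(θ) = 1 / (1 + exp(−(θ − β)))
P_1 = 1/(1+e^{2.8000}) = 0.0573
P_2 = 1/(1+e^{2.3000}) = 0.0911
P_3 = 1/(1+e^{1.0000}) = 0.2689
E[score] = 0.0573 + 0.0911 + 0.2689 = 0.4174

0.42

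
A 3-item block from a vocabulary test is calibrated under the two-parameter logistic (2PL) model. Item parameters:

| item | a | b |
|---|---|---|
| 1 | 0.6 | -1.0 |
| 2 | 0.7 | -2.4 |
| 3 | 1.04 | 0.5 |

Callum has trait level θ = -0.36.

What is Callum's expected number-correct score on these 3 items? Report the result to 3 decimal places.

P(θ) = 1 / (1 + exp(−a(θ − b)))
P_1 = 1/(1+e^{-0.3840}) = 0.5948
P_2 = 1/(1+e^{-1.4280}) = 0.8066
P_3 = 1/(1+e^{0.8944}) = 0.2902
E[score] = 0.5948 + 0.8066 + 0.2902 = 1.6916

1.692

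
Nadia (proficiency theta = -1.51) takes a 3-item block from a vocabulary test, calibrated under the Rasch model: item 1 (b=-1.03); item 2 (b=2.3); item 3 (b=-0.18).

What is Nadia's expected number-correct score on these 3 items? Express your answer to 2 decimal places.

P(theta) = 1 / (1 + exp(−(theta − b)))
P_1 = 1/(1+e^{0.4800}) = 0.3823
P_2 = 1/(1+e^{3.8100}) = 0.0217
P_3 = 1/(1+e^{1.3300}) = 0.2092
E[score] = 0.3823 + 0.0217 + 0.2092 = 0.6131

0.61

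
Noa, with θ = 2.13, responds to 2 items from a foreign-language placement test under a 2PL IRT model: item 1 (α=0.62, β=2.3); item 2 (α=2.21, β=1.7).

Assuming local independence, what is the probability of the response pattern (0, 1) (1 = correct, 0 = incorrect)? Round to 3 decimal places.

P(θ) = 1 / (1 + exp(−α(θ − β)))
P_1 = 1/(1+e^{0.1054}) = 0.4737
P_2 = 1/(1+e^{-0.9503}) = 0.7212
L = (1−P_1) × P_2 = 0.5263 × 0.7212 = 0.37957

0.380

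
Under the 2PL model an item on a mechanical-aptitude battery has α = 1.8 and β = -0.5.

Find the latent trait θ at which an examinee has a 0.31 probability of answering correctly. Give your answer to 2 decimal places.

-0.94

P(θ) = 1 / (1 + exp(−α(θ − β)))
logit = ln(0.3100/0.6900) = -0.8001
θ = β + logit/(α) = -0.5 + (-0.8001)/1.8000 = -0.9445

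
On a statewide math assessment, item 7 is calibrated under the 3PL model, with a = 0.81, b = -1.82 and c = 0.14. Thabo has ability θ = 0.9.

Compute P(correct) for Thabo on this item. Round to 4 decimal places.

P(θ) = c + (1 − c) · 1 / (1 + exp(−a(θ − b)))
Exponent: 0.81 × (0.9 − (-1.82)) = 2.2032
1/(1 + e^{-2.2032}) = 0.9005
P = 0.14 + 0.86 × 0.9005 = 0.9145

0.9145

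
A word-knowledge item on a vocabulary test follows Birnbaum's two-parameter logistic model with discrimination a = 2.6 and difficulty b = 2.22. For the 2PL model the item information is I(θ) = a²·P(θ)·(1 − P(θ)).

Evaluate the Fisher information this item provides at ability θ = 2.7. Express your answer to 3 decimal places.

1.171

P = 1/(1+e^{-1.2480}) = 0.7770
P(1−P) = 0.7770 × 0.2230 = 0.1733
I = a² × P(1−P) = 2.6² × 0.1733 = 1.17149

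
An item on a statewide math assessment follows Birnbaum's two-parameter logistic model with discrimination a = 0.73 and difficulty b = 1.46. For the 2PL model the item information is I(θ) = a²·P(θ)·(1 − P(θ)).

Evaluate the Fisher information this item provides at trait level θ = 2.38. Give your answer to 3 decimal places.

P = 1/(1+e^{-0.6716}) = 0.6619
P(1−P) = 0.6619 × 0.3381 = 0.2238
I = a² × P(1−P) = 0.73² × 0.2238 = 0.11926

0.119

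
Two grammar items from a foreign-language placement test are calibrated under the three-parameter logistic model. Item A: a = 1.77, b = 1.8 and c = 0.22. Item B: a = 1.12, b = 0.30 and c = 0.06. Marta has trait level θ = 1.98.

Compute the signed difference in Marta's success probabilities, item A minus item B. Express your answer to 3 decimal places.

P(θ) = c + (1 − c) · 1 / (1 + exp(−a(θ − b)))
P_A = 0.6716
P_B = 0.8757
P_A − P_B = -0.2041

-0.204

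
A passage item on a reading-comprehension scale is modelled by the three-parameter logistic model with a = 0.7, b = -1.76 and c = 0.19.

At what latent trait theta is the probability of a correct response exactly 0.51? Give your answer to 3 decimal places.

P(theta) = c + (1 − c) · 1 / (1 + exp(−a(theta − b)))
Remove guessing floor: (0.51 − 0.19)/(1 − 0.19) = 0.3951
logit = ln(0.3951/0.6049) = -0.4261
theta = b + logit/(a) = -1.76 + (-0.4261)/0.7000 = -2.3687

-2.369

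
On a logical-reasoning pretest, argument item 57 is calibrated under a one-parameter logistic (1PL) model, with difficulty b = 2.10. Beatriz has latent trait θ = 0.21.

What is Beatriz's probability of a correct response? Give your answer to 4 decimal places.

P(θ) = 1 / (1 + exp(−(θ − b)))
Exponent: (0.21 − 2.10) = -1.8900
1/(1 + e^{1.8900}) = 0.1312
P = 0.1312

0.1312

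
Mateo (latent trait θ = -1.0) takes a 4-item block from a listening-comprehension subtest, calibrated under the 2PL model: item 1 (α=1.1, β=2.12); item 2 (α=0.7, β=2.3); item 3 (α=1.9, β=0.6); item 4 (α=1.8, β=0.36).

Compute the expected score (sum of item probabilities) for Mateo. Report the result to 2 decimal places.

0.25

P(θ) = 1 / (1 + exp(−α(θ − β)))
P_1 = 1/(1+e^{3.4320}) = 0.0313
P_2 = 1/(1+e^{2.3100}) = 0.0903
P_3 = 1/(1+e^{3.0400}) = 0.0457
P_4 = 1/(1+e^{2.4480}) = 0.0796
E[score] = 0.0313 + 0.0903 + 0.0457 + 0.0796 = 0.2468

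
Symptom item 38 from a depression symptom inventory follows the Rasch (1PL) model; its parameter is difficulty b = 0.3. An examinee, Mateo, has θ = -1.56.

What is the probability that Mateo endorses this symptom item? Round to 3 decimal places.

0.135

P(θ) = 1 / (1 + exp(−(θ − b)))
Exponent: (-1.56 − 0.3) = -1.8600
1/(1 + e^{1.8600}) = 0.1347
P = 0.1347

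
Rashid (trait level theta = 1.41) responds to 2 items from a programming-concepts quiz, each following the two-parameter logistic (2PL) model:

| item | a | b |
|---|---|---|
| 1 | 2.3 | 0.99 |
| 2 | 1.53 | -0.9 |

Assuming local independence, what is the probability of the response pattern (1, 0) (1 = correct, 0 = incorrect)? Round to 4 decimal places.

P(theta) = 1 / (1 + exp(−a(theta − b)))
P_1 = 1/(1+e^{-0.9660}) = 0.7243
P_2 = 1/(1+e^{-3.5343}) = 0.9716
L = P_1 × (1−P_2) = 0.7243 × 0.0284 = 0.02054

0.0205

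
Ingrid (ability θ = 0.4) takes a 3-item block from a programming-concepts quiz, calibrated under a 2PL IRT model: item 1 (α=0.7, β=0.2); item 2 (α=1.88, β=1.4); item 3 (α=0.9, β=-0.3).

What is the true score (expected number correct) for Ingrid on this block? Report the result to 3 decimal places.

P(θ) = 1 / (1 + exp(−α(θ − β)))
P_1 = 1/(1+e^{-0.1400}) = 0.5349
P_2 = 1/(1+e^{1.8800}) = 0.1324
P_3 = 1/(1+e^{-0.6300}) = 0.6525
E[score] = 0.5349 + 0.1324 + 0.6525 = 1.3198

1.320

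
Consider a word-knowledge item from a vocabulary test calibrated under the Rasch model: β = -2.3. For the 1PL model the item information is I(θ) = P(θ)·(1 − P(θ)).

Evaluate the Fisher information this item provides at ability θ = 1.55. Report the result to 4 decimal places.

P = 1/(1+e^{-3.8500}) = 0.9792
P(1−P) = 0.9792 × 0.0208 = 0.0204
I = P(1−P) = 0.02040

0.0204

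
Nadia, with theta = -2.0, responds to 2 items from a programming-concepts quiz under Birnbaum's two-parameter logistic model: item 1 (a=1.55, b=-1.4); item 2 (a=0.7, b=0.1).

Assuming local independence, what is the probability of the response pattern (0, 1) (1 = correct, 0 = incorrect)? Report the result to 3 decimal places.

0.134

P(theta) = 1 / (1 + exp(−a(theta − b)))
P_1 = 1/(1+e^{0.9300}) = 0.2829
P_2 = 1/(1+e^{1.4700}) = 0.1869
L = (1−P_1) × P_2 = 0.7171 × 0.1869 = 0.13405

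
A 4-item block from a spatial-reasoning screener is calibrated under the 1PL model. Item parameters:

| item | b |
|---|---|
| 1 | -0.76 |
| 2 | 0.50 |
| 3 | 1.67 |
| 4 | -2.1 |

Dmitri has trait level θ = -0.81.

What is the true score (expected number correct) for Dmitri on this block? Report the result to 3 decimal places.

P(θ) = 1 / (1 + exp(−(θ − b)))
P_1 = 1/(1+e^{0.0500}) = 0.4875
P_2 = 1/(1+e^{1.3100}) = 0.2125
P_3 = 1/(1+e^{2.4800}) = 0.0773
P_4 = 1/(1+e^{-1.2900}) = 0.7841
E[score] = 0.4875 + 0.2125 + 0.0773 + 0.7841 = 1.5614

1.561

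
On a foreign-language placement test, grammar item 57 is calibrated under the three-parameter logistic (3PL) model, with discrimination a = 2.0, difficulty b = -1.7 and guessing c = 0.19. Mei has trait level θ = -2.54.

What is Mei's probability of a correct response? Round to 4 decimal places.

P(θ) = c + (1 − c) · 1 / (1 + exp(−a(θ − b)))
Exponent: 2.0 × (-2.54 − (-1.7)) = -1.6800
1/(1 + e^{1.6800}) = 0.1571
P = 0.19 + 0.81 × 0.1571 = 0.3172

0.3172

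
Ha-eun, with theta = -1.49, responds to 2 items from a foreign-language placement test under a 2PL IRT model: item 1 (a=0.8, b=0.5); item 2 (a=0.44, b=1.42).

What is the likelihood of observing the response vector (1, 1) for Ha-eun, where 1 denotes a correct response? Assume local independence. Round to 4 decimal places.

P(theta) = 1 / (1 + exp(−a(theta − b)))
P_1 = 1/(1+e^{1.5920}) = 0.1691
P_2 = 1/(1+e^{1.2804}) = 0.2175
L = P_1 × P_2 = 0.1691 × 0.2175 = 0.03678

0.0368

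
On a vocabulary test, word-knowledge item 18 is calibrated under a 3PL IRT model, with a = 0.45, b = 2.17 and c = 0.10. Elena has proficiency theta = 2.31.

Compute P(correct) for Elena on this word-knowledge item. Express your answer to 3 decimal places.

P(theta) = c + (1 − c) · 1 / (1 + exp(−a(theta − b)))
Exponent: 0.45 × (2.31 − 2.17) = 0.0630
1/(1 + e^{-0.0630}) = 0.5157
P = 0.10 + 0.90 × 0.5157 = 0.5642

0.564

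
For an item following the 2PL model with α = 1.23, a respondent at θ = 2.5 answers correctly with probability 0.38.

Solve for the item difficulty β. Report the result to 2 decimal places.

P(θ) = 1 / (1 + exp(−α(θ − β)))
logit(0.38) = ln(0.38/0.62) = -0.4895
β = θ − logit/(α) = 2.5 − (-0.4895)/1.2300 = 2.8980

2.90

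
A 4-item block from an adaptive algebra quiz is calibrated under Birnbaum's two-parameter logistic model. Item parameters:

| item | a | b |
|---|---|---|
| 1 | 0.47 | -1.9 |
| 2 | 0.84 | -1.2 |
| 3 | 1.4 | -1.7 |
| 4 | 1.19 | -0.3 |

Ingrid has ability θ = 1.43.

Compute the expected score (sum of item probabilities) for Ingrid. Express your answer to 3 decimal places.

3.603

P(θ) = 1 / (1 + exp(−a(θ − b)))
P_1 = 1/(1+e^{-1.5651}) = 0.8271
P_2 = 1/(1+e^{-2.2092}) = 0.9011
P_3 = 1/(1+e^{-4.3820}) = 0.9877
P_4 = 1/(1+e^{-2.0587}) = 0.8868
E[score] = 0.8271 + 0.9011 + 0.9877 + 0.8868 = 3.6026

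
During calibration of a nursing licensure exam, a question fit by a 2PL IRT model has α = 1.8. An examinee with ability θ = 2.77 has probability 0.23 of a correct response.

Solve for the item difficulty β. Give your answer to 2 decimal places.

3.44

P(θ) = 1 / (1 + exp(−α(θ − β)))
logit(0.23) = ln(0.23/0.77) = -1.2083
β = θ − logit/(α) = 2.77 − (-1.2083)/1.8000 = 3.4413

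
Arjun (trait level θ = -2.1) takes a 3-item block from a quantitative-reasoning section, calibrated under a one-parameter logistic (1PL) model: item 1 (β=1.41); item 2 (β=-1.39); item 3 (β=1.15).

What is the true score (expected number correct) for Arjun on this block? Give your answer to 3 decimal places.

P(θ) = 1 / (1 + exp(−(θ − β)))
P_1 = 1/(1+e^{3.5100}) = 0.0290
P_2 = 1/(1+e^{0.7100}) = 0.3296
P_3 = 1/(1+e^{3.2500}) = 0.0373
E[score] = 0.0290 + 0.3296 + 0.0373 = 0.3960

0.396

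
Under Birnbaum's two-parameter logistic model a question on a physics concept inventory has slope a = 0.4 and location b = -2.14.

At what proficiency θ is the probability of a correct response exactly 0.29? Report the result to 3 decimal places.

P(θ) = 1 / (1 + exp(−a(θ − b)))
logit = ln(0.2900/0.7100) = -0.8954
θ = b + logit/(a) = -2.14 + (-0.8954)/0.4000 = -4.3785

-4.378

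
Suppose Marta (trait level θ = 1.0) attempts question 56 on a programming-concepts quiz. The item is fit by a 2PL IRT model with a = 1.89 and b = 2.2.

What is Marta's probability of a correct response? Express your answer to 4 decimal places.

P(θ) = 1 / (1 + exp(−a(θ − b)))
Exponent: 1.89 × (1.0 − 2.2) = -2.2680
1/(1 + e^{2.2680}) = 0.0938

0.0938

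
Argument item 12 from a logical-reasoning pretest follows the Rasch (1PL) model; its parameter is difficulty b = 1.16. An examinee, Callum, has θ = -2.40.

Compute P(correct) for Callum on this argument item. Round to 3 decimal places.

P(θ) = 1 / (1 + exp(−(θ − b)))
Exponent: (-2.40 − 1.16) = -3.5600
1/(1 + e^{3.5600}) = 0.0277
P = 0.0277

0.028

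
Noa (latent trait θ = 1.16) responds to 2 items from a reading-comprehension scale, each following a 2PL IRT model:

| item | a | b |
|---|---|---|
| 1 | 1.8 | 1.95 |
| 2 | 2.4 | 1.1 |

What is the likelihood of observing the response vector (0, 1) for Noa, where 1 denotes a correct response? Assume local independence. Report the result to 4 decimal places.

0.4318

P(θ) = 1 / (1 + exp(−a(θ − b)))
P_1 = 1/(1+e^{1.4220}) = 0.1943
P_2 = 1/(1+e^{-0.1440}) = 0.5359
L = (1−P_1) × P_2 = 0.8057 × 0.5359 = 0.43178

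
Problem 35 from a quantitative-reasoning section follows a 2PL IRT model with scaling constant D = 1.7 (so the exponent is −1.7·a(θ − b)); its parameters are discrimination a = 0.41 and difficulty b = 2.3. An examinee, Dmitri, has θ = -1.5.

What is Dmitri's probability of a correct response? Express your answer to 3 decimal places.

P(θ) = 1 / (1 + exp(−D·a(θ − b)))
Exponent: 1.7 × 0.41 × (-1.5 − 2.3) = -2.6486
1/(1 + e^{2.6486}) = 0.0661
P = 0.0661

0.066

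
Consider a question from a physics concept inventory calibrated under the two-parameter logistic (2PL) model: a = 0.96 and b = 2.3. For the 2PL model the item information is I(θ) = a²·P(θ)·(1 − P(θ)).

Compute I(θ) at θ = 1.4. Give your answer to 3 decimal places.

0.192

P = 1/(1+e^{0.8640}) = 0.2965
P(1−P) = 0.2965 × 0.7035 = 0.2086
I = a² × P(1−P) = 0.96² × 0.2086 = 0.19224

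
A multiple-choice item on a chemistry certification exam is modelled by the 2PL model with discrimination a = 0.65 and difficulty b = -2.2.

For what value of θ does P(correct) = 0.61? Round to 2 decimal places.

-1.51

P(θ) = 1 / (1 + exp(−a(θ − b)))
logit = ln(0.6100/0.3900) = 0.4473
θ = b + logit/(a) = -2.2 + 0.4473/0.6500 = -1.5118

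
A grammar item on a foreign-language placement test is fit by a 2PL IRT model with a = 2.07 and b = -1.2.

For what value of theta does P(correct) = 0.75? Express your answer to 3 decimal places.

-0.669

P(theta) = 1 / (1 + exp(−a(theta − b)))
logit = ln(0.7500/0.2500) = 1.0986
theta = b + logit/(a) = -1.2 + 1.0986/2.0700 = -0.6693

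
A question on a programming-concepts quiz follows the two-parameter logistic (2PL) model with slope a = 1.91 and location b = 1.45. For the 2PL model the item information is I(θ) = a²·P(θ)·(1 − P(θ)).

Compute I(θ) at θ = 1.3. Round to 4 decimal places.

P = 1/(1+e^{0.2865}) = 0.4289
P(1−P) = 0.4289 × 0.5711 = 0.2449
I = a² × P(1−P) = 1.91² × 0.2449 = 0.89356

0.8936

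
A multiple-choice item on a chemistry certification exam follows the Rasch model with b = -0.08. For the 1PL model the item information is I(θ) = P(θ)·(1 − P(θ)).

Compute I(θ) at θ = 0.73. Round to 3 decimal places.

0.213

P = 1/(1+e^{-0.8100}) = 0.6921
P(1−P) = 0.6921 × 0.3079 = 0.2131
I = P(1−P) = 0.21309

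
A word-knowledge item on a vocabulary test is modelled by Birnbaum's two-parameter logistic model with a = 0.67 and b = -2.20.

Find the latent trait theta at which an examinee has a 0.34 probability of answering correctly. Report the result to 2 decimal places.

P(theta) = 1 / (1 + exp(−a(theta − b)))
logit = ln(0.3400/0.6600) = -0.6633
theta = b + logit/(a) = -2.20 + (-0.6633)/0.6700 = -3.1900

-3.19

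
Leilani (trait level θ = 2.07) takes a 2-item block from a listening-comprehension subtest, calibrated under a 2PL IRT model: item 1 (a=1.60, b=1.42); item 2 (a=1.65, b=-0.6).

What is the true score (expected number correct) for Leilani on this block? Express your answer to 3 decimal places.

P(θ) = 1 / (1 + exp(−a(θ − b)))
P_1 = 1/(1+e^{-1.0400}) = 0.7389
P_2 = 1/(1+e^{-4.4055}) = 0.9879
E[score] = 0.7389 + 0.9879 = 1.7268

1.727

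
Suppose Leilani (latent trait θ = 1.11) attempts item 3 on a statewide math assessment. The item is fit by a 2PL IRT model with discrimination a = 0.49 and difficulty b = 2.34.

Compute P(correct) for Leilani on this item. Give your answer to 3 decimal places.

P(θ) = 1 / (1 + exp(−a(θ − b)))
Exponent: 0.49 × (1.11 − 2.34) = -0.6027
1/(1 + e^{0.6027}) = 0.3537

0.354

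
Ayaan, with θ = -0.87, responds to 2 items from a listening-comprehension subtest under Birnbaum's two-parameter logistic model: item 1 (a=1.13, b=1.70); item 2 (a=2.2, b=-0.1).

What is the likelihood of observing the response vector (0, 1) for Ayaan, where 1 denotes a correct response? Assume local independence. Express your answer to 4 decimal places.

0.1472

P(θ) = 1 / (1 + exp(−a(θ − b)))
P_1 = 1/(1+e^{2.9041}) = 0.0520
P_2 = 1/(1+e^{1.6940}) = 0.1553
L = (1−P_1) × P_2 = 0.9480 × 0.1553 = 0.14719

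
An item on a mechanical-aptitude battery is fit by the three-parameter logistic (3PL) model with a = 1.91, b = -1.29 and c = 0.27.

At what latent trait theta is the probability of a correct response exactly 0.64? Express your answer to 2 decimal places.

-1.28

P(theta) = c + (1 − c) · 1 / (1 + exp(−a(theta − b)))
Remove guessing floor: (0.64 − 0.27)/(1 − 0.27) = 0.5068
logit = ln(0.5068/0.4932) = 0.0274
theta = b + logit/(a) = -1.29 + 0.0274/1.9100 = -1.2757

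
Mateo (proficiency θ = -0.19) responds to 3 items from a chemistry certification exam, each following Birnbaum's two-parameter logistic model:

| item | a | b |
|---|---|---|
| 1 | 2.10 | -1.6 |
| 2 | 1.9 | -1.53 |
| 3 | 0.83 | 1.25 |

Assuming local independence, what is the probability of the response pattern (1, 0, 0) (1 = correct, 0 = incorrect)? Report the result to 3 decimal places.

0.053

P(θ) = 1 / (1 + exp(−a(θ − b)))
P_1 = 1/(1+e^{-2.9610}) = 0.9508
P_2 = 1/(1+e^{-2.5460}) = 0.9273
P_3 = 1/(1+e^{1.1952}) = 0.2323
L = P_1 × (1−P_2) × (1−P_3) = 0.9508 × 0.0727 × 0.7677 = 0.05306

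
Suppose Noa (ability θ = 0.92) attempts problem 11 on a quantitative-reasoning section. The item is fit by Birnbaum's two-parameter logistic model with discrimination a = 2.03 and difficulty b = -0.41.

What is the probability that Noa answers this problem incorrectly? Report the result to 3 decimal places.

P(θ) = 1 / (1 + exp(−a(θ − b)))
Exponent: 2.03 × (0.92 − (-0.41)) = 2.6999
1/(1 + e^{-2.6999}) = 0.9370
P(incorrect) = 1 − 0.9370 = 0.0630

0.063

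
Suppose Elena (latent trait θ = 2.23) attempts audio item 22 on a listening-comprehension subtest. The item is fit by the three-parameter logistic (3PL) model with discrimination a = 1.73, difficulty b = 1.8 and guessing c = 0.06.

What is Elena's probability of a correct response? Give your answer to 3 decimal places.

P(θ) = c + (1 − c) · 1 / (1 + exp(−a(θ − b)))
Exponent: 1.73 × (2.23 − 1.8) = 0.7439
1/(1 + e^{-0.7439}) = 0.6778
P = 0.06 + 0.94 × 0.6778 = 0.6972

0.697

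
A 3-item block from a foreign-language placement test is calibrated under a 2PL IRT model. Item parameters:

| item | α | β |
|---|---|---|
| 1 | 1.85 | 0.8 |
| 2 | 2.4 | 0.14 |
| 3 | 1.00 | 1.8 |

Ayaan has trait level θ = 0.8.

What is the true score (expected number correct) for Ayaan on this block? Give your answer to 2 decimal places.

1.60

P(θ) = 1 / (1 + exp(−α(θ − β)))
P_1 = 1/(1+e^{0.0000}) = 0.5000
P_2 = 1/(1+e^{-1.5840}) = 0.8298
P_3 = 1/(1+e^{1.0000}) = 0.2689
E[score] = 0.5000 + 0.8298 + 0.2689 = 1.5987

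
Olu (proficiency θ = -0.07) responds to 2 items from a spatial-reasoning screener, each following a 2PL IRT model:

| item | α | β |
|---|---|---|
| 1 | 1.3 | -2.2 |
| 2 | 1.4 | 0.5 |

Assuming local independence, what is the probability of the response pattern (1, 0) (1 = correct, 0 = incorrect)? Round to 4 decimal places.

0.6488

P(θ) = 1 / (1 + exp(−α(θ − β)))
P_1 = 1/(1+e^{-2.7690}) = 0.9410
P_2 = 1/(1+e^{0.7980}) = 0.3105
L = P_1 × (1−P_2) = 0.9410 × 0.6895 = 0.64885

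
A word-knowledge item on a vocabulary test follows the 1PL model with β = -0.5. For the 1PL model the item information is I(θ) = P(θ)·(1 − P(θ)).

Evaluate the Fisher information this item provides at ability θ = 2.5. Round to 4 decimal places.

0.0452

P = 1/(1+e^{-3.0000}) = 0.9526
P(1−P) = 0.9526 × 0.0474 = 0.0452
I = P(1−P) = 0.04518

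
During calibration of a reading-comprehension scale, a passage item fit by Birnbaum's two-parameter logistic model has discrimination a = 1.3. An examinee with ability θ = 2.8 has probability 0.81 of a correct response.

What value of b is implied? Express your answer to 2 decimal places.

P(θ) = 1 / (1 + exp(−a(θ − b)))
logit(0.81) = ln(0.81/0.19) = 1.4500
b = θ − logit/(a) = 2.8 − 1.4500/1.3000 = 1.6846

1.68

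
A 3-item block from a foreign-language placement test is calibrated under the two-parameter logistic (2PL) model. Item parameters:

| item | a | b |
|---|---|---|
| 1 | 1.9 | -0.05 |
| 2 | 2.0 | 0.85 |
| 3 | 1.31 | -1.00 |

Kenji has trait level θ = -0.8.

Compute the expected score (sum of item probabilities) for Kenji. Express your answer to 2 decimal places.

0.79

P(θ) = 1 / (1 + exp(−a(θ − b)))
P_1 = 1/(1+e^{1.4250}) = 0.1939
P_2 = 1/(1+e^{3.3000}) = 0.0356
P_3 = 1/(1+e^{-0.2620}) = 0.5651
E[score] = 0.1939 + 0.0356 + 0.5651 = 0.7946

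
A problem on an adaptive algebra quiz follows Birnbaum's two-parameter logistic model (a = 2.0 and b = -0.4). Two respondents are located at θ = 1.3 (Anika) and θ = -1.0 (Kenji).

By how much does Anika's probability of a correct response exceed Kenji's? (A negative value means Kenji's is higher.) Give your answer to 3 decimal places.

P(θ) = 1 / (1 + exp(−a(θ − b)))
P(Anika) = 0.9677  [exponent 3.4000]
P(Kenji) = 0.2315  [exponent -1.2000]
Difference = 0.9677 − 0.2315 = 0.7362

0.736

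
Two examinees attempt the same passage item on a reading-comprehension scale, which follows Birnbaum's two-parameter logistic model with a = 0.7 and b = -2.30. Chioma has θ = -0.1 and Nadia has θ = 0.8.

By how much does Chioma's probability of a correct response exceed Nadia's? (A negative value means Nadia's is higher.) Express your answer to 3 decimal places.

P(θ) = 1 / (1 + exp(−a(θ − b)))
P(Chioma) = 0.8235  [exponent 1.5400]
P(Nadia) = 0.8975  [exponent 2.1700]
Difference = 0.8235 − 0.8975 = -0.0741

-0.074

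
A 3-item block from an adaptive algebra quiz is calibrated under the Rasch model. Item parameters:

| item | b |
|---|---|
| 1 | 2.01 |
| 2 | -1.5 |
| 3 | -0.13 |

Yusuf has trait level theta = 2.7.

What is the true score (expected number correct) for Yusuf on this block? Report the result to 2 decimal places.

P(theta) = 1 / (1 + exp(−(theta − b)))
P_1 = 1/(1+e^{-0.6900}) = 0.6660
P_2 = 1/(1+e^{-4.2000}) = 0.9852
P_3 = 1/(1+e^{-2.8300}) = 0.9443
E[score] = 0.6660 + 0.9852 + 0.9443 = 2.5955

2.60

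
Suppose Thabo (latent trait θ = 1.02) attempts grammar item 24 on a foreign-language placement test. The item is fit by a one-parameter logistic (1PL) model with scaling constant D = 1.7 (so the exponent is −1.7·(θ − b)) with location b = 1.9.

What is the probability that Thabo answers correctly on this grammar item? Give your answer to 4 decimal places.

0.1830

P(θ) = 1 / (1 + exp(−D·(θ − b)))
Exponent: 1.7 × (1.02 − 1.9) = -1.4960
1/(1 + e^{1.4960}) = 0.1830
P = 0.1830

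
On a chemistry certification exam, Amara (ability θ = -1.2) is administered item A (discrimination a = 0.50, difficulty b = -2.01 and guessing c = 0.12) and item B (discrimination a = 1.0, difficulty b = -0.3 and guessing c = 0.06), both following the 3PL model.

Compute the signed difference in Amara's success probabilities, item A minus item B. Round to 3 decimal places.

0.316

P(θ) = c + (1 − c) · 1 / (1 + exp(−a(θ − b)))
P_A = 0.6479
P_B = 0.3317
P_A − P_B = 0.3162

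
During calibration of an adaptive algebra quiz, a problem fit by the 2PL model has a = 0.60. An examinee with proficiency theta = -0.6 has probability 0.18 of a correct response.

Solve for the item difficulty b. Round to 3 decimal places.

P(theta) = 1 / (1 + exp(−a(theta − b)))
logit(0.18) = ln(0.18/0.82) = -1.5163
b = theta − logit/(a) = -0.6 − (-1.5163)/0.6000 = 1.9272

1.927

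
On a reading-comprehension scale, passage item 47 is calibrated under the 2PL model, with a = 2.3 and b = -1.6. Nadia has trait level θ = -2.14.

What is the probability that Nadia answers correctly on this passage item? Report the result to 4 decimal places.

P(θ) = 1 / (1 + exp(−a(θ − b)))
Exponent: 2.3 × (-2.14 − (-1.6)) = -1.2420
1/(1 + e^{1.2420}) = 0.2241

0.2241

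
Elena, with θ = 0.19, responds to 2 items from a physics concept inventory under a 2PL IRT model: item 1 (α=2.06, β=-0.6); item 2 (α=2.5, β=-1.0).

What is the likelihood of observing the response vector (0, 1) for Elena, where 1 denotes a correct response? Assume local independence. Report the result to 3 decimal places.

0.156

P(θ) = 1 / (1 + exp(−α(θ − β)))
P_1 = 1/(1+e^{-1.6274}) = 0.8358
P_2 = 1/(1+e^{-2.9750}) = 0.9514
L = (1−P_1) × P_2 = 0.1642 × 0.9514 = 0.15621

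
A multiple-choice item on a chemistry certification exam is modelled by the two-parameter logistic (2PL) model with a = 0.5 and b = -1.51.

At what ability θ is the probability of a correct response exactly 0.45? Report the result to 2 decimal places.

-1.91

P(θ) = 1 / (1 + exp(−a(θ − b)))
logit = ln(0.4500/0.5500) = -0.2007
θ = b + logit/(a) = -1.51 + (-0.2007)/0.5000 = -1.9113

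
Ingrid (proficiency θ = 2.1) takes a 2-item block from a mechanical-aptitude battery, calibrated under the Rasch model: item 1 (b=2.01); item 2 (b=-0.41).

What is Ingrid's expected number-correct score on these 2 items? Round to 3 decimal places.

1.447

P(θ) = 1 / (1 + exp(−(θ − b)))
P_1 = 1/(1+e^{-0.0900}) = 0.5225
P_2 = 1/(1+e^{-2.5100}) = 0.9248
E[score] = 0.5225 + 0.9248 = 1.4473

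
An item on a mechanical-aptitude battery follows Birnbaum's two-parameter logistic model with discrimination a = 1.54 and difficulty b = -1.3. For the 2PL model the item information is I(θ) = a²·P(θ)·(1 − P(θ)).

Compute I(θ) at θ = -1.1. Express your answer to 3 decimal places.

P = 1/(1+e^{-0.3080}) = 0.5764
P(1−P) = 0.5764 × 0.4236 = 0.2442
I = a² × P(1−P) = 1.54² × 0.2442 = 0.57906

0.579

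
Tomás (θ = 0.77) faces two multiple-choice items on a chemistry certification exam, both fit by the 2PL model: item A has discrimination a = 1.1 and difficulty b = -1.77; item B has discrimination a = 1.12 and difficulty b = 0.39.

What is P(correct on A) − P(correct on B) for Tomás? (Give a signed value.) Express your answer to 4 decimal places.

P(θ) = 1 / (1 + exp(−a(θ − b)))
P_A = 0.9424
P_B = 0.6048
P_A − P_B = 0.3375

0.3375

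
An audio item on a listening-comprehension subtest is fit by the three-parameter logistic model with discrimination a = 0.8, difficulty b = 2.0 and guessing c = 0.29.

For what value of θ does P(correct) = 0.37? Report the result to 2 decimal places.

-0.58

P(θ) = c + (1 − c) · 1 / (1 + exp(−a(θ − b)))
Remove guessing floor: (0.37 − 0.29)/(1 − 0.29) = 0.1127
logit = ln(0.1127/0.8873) = -2.0637
θ = b + logit/(a) = 2.0 + (-2.0637)/0.8000 = -0.5796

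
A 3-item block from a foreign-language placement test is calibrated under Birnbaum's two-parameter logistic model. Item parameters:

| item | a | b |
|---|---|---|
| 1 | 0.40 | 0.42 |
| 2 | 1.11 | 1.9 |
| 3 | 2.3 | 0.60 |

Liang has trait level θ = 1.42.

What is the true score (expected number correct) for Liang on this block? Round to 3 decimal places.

1.837

P(θ) = 1 / (1 + exp(−a(θ − b)))
P_1 = 1/(1+e^{-0.4000}) = 0.5987
P_2 = 1/(1+e^{0.5328}) = 0.3699
P_3 = 1/(1+e^{-1.8860}) = 0.8683
E[score] = 0.5987 + 0.3699 + 0.8683 = 1.8369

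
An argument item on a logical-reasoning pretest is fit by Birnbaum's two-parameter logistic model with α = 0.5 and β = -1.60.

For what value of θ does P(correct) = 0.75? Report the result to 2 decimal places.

0.60

P(θ) = 1 / (1 + exp(−α(θ − β)))
logit = ln(0.7500/0.2500) = 1.0986
θ = β + logit/(α) = -1.60 + 1.0986/0.5000 = 0.5972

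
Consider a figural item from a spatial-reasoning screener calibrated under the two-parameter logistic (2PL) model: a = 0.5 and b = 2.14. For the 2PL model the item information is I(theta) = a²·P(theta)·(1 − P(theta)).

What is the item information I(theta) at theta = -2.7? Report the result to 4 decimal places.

0.0187

P = 1/(1+e^{2.4200}) = 0.0817
P(1−P) = 0.0817 × 0.9183 = 0.0750
I = a² × P(1−P) = 0.5² × 0.0750 = 0.01875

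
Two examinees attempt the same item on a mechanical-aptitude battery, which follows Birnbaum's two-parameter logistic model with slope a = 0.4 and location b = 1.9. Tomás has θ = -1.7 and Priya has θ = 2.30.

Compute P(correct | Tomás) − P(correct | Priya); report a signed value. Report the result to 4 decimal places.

P(θ) = 1 / (1 + exp(−a(θ − b)))
P(Tomás) = 0.1915  [exponent -1.4400]
P(Priya) = 0.5399  [exponent 0.1600]
Difference = 0.1915 − 0.5399 = -0.3484

-0.3484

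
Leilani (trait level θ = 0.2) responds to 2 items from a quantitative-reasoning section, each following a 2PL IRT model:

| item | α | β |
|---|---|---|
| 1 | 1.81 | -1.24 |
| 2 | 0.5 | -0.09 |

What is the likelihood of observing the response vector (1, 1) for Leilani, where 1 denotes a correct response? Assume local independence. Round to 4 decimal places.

P(θ) = 1 / (1 + exp(−α(θ − β)))
P_1 = 1/(1+e^{-2.6064}) = 0.9313
P_2 = 1/(1+e^{-0.1450}) = 0.5362
L = P_1 × P_2 = 0.9313 × 0.5362 = 0.49934

0.4993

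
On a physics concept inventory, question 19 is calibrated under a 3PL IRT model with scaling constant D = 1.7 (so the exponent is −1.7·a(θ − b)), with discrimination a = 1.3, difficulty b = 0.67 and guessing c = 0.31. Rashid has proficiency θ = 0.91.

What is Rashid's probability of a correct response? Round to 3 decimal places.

P(θ) = c + (1 − c) · 1 / (1 + exp(−D·a(θ − b)))
Exponent: 1.7 × 1.3 × (0.91 − 0.67) = 0.5304
1/(1 + e^{-0.5304}) = 0.6296
P = 0.31 + 0.69 × 0.6296 = 0.7444

0.744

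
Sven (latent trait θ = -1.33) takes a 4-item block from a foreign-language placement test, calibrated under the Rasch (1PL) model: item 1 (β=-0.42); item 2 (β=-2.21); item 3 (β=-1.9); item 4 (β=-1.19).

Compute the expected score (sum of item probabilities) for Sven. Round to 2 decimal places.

P(θ) = 1 / (1 + exp(−(θ − β)))
P_1 = 1/(1+e^{0.9100}) = 0.2870
P_2 = 1/(1+e^{-0.8800}) = 0.7068
P_3 = 1/(1+e^{-0.5700}) = 0.6388
P_4 = 1/(1+e^{0.1400}) = 0.4651
E[score] = 0.2870 + 0.7068 + 0.6388 + 0.4651 = 2.0976

2.10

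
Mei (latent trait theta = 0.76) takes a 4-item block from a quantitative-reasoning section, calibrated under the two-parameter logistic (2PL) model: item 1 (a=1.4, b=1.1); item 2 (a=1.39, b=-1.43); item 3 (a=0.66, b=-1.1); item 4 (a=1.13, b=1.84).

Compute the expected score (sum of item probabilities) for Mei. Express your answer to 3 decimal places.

2.339

P(theta) = 1 / (1 + exp(−a(theta − b)))
P_1 = 1/(1+e^{0.4760}) = 0.3832
P_2 = 1/(1+e^{-3.0441}) = 0.9545
P_3 = 1/(1+e^{-1.2276}) = 0.7734
P_4 = 1/(1+e^{1.2204}) = 0.2279
E[score] = 0.3832 + 0.9545 + 0.7734 + 0.2279 = 2.3390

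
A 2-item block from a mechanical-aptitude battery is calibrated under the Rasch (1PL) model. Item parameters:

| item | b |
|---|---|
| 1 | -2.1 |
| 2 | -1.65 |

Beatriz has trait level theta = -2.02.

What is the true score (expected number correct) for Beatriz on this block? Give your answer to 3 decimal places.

P(theta) = 1 / (1 + exp(−(theta − b)))
P_1 = 1/(1+e^{-0.0800}) = 0.5200
P_2 = 1/(1+e^{0.3700}) = 0.4085
E[score] = 0.5200 + 0.4085 = 0.9285

0.929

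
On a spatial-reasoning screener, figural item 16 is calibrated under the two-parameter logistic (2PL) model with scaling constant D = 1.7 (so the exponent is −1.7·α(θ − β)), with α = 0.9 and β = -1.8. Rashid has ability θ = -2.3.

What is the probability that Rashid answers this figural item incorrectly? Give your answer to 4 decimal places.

0.6824

P(θ) = 1 / (1 + exp(−D·α(θ − β)))
Exponent: 1.7 × 0.9 × (-2.3 − (-1.8)) = -0.7650
1/(1 + e^{0.7650}) = 0.3176
P = 0.3176
P(incorrect) = 1 − 0.3176 = 0.6824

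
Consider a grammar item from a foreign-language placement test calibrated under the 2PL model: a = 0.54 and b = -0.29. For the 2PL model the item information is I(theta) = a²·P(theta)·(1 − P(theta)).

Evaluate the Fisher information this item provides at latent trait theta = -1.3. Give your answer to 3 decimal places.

P = 1/(1+e^{0.5454}) = 0.3669
P(1−P) = 0.3669 × 0.6331 = 0.2323
I = a² × P(1−P) = 0.54² × 0.2323 = 0.06774

0.068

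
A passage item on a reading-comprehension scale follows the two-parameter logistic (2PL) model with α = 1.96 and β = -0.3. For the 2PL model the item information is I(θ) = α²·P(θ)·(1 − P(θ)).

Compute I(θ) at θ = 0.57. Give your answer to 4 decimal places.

P = 1/(1+e^{-1.7052}) = 0.8462
P(1−P) = 0.8462 × 0.1538 = 0.1301
I = α² × P(1−P) = 1.96² × 0.1301 = 0.49993

0.4999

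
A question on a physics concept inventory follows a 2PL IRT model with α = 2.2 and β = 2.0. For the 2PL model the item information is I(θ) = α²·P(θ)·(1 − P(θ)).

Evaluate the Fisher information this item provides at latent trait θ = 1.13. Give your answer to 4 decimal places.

0.5421

P = 1/(1+e^{1.9140}) = 0.1285
P(1−P) = 0.1285 × 0.8715 = 0.1120
I = α² × P(1−P) = 2.2² × 0.1120 = 0.54214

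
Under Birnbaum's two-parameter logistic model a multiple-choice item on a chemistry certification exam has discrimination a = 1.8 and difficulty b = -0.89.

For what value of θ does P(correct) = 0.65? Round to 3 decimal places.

P(θ) = 1 / (1 + exp(−a(θ − b)))
logit = ln(0.6500/0.3500) = 0.6190
θ = b + logit/(a) = -0.89 + 0.6190/1.8000 = -0.5461

-0.546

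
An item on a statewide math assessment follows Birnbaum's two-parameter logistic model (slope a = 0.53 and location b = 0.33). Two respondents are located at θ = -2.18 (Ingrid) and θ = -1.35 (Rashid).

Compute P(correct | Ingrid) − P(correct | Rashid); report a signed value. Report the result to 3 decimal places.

P(θ) = 1 / (1 + exp(−a(θ − b)))
P(Ingrid) = 0.2091  [exponent -1.3303]
P(Rashid) = 0.2910  [exponent -0.8904]
Difference = 0.2091 − 0.2910 = -0.0819

-0.082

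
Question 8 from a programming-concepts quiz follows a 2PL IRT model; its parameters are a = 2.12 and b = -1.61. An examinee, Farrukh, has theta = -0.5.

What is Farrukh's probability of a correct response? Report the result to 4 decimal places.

0.9132

P(theta) = 1 / (1 + exp(−a(theta − b)))
Exponent: 2.12 × (-0.5 − (-1.61)) = 2.3532
1/(1 + e^{-2.3532}) = 0.9132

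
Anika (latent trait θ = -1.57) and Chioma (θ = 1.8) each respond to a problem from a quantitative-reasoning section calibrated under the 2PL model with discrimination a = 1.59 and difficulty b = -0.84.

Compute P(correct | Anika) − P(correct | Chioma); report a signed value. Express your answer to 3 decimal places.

P(θ) = 1 / (1 + exp(−a(θ − b)))
P(Anika) = 0.2385  [exponent -1.1607]
P(Chioma) = 0.9852  [exponent 4.1976]
Difference = 0.2385 − 0.9852 = -0.7467

-0.747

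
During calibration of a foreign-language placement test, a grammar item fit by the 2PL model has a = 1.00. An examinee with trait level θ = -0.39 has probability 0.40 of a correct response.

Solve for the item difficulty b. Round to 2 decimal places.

P(θ) = 1 / (1 + exp(−a(θ − b)))
logit(0.40) = ln(0.40/0.60) = -0.4055
b = θ − logit/(a) = -0.39 − (-0.4055)/1.0000 = 0.0155

0.02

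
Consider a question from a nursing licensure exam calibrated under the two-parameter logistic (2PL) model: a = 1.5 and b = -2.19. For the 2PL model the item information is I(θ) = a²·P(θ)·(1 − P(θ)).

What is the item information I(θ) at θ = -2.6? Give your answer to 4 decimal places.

P = 1/(1+e^{0.6150}) = 0.3509
P(1−P) = 0.3509 × 0.6491 = 0.2278
I = a² × P(1−P) = 1.5² × 0.2278 = 0.51249

0.5125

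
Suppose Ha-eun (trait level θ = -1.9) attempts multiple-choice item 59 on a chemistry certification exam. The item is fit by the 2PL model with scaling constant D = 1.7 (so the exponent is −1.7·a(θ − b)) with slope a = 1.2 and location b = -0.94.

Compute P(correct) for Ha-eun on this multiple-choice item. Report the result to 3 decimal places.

P(θ) = 1 / (1 + exp(−D·a(θ − b)))
Exponent: 1.7 × 1.2 × (-1.9 − (-0.94)) = -1.9584
1/(1 + e^{1.9584}) = 0.1236
P = 0.1236

0.124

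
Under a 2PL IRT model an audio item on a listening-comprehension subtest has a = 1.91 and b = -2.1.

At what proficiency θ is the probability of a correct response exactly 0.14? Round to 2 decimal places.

-3.05

P(θ) = 1 / (1 + exp(−a(θ − b)))
logit = ln(0.1400/0.8600) = -1.8153
θ = b + logit/(a) = -2.1 + (-1.8153)/1.9100 = -3.0504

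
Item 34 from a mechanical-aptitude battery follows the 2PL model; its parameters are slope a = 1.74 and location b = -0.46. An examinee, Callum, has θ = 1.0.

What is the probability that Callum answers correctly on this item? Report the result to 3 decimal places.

P(θ) = 1 / (1 + exp(−a(θ − b)))
Exponent: 1.74 × (1.0 − (-0.46)) = 2.5404
1/(1 + e^{-2.5404}) = 0.9269

0.927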